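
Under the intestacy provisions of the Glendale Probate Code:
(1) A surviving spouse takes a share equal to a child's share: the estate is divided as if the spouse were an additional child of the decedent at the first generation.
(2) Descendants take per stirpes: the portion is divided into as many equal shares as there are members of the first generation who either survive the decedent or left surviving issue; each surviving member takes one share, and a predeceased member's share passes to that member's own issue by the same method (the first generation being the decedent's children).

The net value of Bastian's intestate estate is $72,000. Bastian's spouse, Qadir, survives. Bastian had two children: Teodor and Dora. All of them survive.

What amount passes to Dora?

Dora receives $24,000.

The spouse counts as an additional share at the children's level, so there are 3 primary shares of $24,000. Qadir takes one such share ($24,000).
The children's combined portion ($48,000) is divided into 2 shares of $24,000: Teodor and Dora each take $24,000.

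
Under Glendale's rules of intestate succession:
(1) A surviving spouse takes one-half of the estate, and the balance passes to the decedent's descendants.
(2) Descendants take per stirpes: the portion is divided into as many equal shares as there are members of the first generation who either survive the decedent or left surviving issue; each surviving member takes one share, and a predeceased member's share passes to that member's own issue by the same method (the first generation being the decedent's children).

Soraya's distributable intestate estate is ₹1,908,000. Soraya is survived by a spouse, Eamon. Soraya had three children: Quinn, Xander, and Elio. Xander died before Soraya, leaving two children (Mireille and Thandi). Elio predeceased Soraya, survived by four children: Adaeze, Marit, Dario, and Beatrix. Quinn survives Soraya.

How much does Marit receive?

Eamon takes one-half of ₹1,908,000 = ₹954,000. The remaining ₹954,000 passes to the descendants.
The descendants' portion (₹954,000) is divided into 3 shares of ₹318,000: Quinn takes ₹318,000; Xander's ₹318,000 share passes to Xander's issue; Elio's ₹318,000 share passes to Elio's issue.
Xander's share (₹318,000) is divided into 2 shares of ₹159,000: Mireille and Thandi each take ₹159,000.
Elio's share (₹318,000) is divided into 4 shares of ₹79,500: Adaeze, Marit, Dario, and Beatrix each take ₹79,500.

Marit receives ₹79,500.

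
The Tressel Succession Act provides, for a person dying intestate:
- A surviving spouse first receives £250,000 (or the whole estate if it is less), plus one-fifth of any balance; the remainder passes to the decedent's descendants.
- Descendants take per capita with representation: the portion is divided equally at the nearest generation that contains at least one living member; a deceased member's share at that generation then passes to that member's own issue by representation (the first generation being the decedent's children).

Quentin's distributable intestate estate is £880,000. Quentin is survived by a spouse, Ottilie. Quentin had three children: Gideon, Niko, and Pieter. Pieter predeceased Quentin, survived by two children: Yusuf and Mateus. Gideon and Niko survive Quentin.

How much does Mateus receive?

Mateus receives £84,000.

Ottilie first takes £250,000, leaving a balance of £630,000. Ottilie then takes one-fifth of the balance (£126,000), for a total of £376,000. The remaining £504,000 passes to the descendants.
The descendants' portion (£504,000) is divided into 3 shares of £168,000: Gideon and Niko each take £168,000; Pieter's £168,000 share passes to Pieter's issue.
Pieter's share (£168,000) is divided into 2 shares of £84,000: Yusuf and Mateus each take £84,000.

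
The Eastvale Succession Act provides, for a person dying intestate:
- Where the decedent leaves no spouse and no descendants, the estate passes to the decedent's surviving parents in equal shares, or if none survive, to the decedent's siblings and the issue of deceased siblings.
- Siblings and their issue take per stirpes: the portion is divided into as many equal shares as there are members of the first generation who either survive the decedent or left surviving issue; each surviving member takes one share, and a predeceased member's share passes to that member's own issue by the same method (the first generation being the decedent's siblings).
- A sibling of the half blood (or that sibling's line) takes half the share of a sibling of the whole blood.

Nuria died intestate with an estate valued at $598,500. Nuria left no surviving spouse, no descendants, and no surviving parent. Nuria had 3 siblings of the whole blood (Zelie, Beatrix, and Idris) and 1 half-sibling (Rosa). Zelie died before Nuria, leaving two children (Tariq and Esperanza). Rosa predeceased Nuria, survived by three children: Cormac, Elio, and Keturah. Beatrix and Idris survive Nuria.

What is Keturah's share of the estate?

The entire $598,500 passes to the siblings and their issue.
Counting each half-blood sibling's line as half a unit, there are 7/2 units in $598,500, so one unit is $171,000. Whole-blood lines (Zelie, Beatrix, and Idris) take $171,000 each; half-blood lines (Rosa) take $85,500 each.
Zelie's share ($171,000) is divided into 2 shares of $85,500: Tariq and Esperanza each take $85,500.
Rosa's share ($85,500) is divided into 3 shares of $28,500: Cormac, Elio, and Keturah each take $28,500.

Keturah receives $28,500.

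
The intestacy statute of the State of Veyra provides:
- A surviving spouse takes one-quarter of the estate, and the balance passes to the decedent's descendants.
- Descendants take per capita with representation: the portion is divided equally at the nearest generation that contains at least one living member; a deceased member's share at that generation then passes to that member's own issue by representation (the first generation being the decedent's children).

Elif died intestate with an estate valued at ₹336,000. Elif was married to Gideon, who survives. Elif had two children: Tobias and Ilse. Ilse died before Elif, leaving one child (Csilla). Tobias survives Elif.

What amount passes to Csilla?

Gideon takes one-quarter of ₹336,000 = ₹84,000. The remaining ₹252,000 passes to the descendants.
The descendants' portion (₹252,000) is divided into 2 shares of ₹126,000: Tobias takes ₹126,000; Ilse's ₹126,000 share passes to Ilse's issue.
Ilse's share (₹126,000) passes entirely to Csilla.

Csilla receives ₹126,000.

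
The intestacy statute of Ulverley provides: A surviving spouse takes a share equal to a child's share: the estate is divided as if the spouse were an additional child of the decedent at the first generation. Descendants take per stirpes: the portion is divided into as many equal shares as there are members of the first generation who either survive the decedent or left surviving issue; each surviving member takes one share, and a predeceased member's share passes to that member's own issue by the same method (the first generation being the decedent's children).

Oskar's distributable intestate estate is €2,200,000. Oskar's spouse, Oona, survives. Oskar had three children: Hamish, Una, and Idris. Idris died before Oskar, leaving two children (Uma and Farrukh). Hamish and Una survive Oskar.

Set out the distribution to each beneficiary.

The spouse counts as an additional share at the children's level, so there are 4 primary shares of €550,000. Oona takes one such share (€550,000).
The children's combined portion (€1,650,000) is divided into 3 shares of €550,000: Hamish and Una each take €550,000; Idris's €550,000 share passes to Idris's issue.
Idris's share (€550,000) is divided into 2 shares of €275,000: Uma and Farrukh each take €275,000.

Oona: €550,000; Hamish: €550,000; Una: €550,000; Uma: €275,000; Farrukh: €275,000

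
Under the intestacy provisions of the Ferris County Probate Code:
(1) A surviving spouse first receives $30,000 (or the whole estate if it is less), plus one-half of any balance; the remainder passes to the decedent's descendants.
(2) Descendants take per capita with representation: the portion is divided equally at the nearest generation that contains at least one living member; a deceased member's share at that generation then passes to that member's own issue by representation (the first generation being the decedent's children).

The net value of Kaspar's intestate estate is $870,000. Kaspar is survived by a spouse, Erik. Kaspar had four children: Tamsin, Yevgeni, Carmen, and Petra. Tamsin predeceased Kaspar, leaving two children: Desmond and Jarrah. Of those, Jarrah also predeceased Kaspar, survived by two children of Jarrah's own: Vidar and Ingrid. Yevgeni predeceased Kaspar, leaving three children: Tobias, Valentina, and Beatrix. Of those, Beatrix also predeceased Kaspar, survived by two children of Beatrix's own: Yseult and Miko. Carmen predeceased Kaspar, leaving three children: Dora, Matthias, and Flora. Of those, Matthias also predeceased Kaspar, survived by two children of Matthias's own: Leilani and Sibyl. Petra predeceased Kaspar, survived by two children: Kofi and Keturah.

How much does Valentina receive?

Erik first takes $30,000, leaving a balance of $840,000. Erik then takes one-half of the balance ($420,000), for a total of $450,000. The remaining $420,000 passes to the descendants.
No child survives, so the initial division is made at the grandchildren's generation.
The descendants' portion ($420,000) is divided into 10 shares of $42,000: Desmond, Tobias, Valentina, Dora, Flora, Kofi, and Keturah each take $42,000; Jarrah's $42,000 share passes to Jarrah's issue; Beatrix's $42,000 share passes to Beatrix's issue; Matthias's $42,000 share passes to Matthias's issue.
Jarrah's share ($42,000) is divided into 2 shares of $21,000: Vidar and Ingrid each take $21,000.
Beatrix's share ($42,000) is divided into 2 shares of $21,000: Yseult and Miko each take $21,000.
Matthias's share ($42,000) is divided into 2 shares of $21,000: Leilani and Sibyl each take $21,000.

Valentina receives $42,000.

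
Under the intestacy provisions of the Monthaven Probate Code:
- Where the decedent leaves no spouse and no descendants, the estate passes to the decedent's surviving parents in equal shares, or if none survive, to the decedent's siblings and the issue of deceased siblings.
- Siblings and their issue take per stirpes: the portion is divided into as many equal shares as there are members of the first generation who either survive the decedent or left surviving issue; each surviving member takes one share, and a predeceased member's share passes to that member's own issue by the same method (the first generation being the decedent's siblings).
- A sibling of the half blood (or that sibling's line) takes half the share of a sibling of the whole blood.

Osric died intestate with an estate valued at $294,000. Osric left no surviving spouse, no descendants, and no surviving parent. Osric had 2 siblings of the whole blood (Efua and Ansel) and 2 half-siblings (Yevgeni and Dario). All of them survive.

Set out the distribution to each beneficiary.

Efua: $98,000; Yevgeni: $49,000; Dario: $49,000; Ansel: $98,000

The entire $294,000 passes to the siblings and their issue.
Counting each half-blood sibling's line as half a unit, there are 3 units in $294,000, so one unit is $98,000. Whole-blood lines (Efua and Ansel) take $98,000 each; half-blood lines (Yevgeni and Dario) take $49,000 each.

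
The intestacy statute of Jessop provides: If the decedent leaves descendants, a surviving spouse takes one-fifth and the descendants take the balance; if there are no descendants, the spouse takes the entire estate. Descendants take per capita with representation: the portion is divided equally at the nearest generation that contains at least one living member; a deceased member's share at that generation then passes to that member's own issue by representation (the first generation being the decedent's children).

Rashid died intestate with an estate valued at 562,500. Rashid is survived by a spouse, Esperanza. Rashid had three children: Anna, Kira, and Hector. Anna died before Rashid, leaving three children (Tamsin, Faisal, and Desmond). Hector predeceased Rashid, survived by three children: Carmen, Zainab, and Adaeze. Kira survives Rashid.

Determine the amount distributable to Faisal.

Faisal receives 50,000.

Esperanza takes one-fifth of 562,500 = 112,500. The remaining 450,000 passes to the descendants.
The descendants' portion (450,000) is divided into 3 shares of 150,000: Kira takes 150,000; Anna's 150,000 share passes to Anna's issue; Hector's 150,000 share passes to Hector's issue.
Anna's share (150,000) is divided into 3 shares of 50,000: Tamsin, Faisal, and Desmond each take 50,000.
Hector's share (150,000) is divided into 3 shares of 50,000: Carmen, Zainab, and Adaeze each take 50,000.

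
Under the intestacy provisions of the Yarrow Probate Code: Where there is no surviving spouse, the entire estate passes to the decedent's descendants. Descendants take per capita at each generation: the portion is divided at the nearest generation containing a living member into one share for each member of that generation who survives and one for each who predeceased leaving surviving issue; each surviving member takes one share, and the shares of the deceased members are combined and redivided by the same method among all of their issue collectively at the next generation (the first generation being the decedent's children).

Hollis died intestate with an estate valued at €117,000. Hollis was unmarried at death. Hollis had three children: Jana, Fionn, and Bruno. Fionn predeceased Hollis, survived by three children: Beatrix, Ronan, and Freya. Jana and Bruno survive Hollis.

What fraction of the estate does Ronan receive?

Ronan receives 1/9 of the estate.

The entire €117,000 passes to the descendants.
That amount (€117,000) is divided at the children's generation into 3 shares of €39,000. Jana and Bruno each take €39,000. The remaining share for the deceased Fionn (€39,000) is carried to the next generation.
That pool (€39,000) is divided at the grandchildren's generation equally among Beatrix, Ronan, and Freya: €13,000 each.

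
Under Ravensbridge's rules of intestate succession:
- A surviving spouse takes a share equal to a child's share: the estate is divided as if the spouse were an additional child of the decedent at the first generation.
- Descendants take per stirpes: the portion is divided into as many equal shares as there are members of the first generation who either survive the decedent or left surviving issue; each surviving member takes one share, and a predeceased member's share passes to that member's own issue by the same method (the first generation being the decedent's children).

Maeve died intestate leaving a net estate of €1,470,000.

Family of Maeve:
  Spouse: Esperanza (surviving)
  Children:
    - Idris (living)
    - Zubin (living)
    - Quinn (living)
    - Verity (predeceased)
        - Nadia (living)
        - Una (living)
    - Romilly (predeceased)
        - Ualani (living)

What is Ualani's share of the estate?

The spouse counts as an additional share at the children's level, so there are 6 primary shares of €245,000. Esperanza takes one such share (€245,000).
The children's combined portion (€1,225,000) is divided into 5 shares of €245,000: Idris, Zubin, and Quinn each take €245,000; Verity's €245,000 share passes to Verity's issue; Romilly's €245,000 share passes to Romilly's issue.
Verity's share (€245,000) is divided into 2 shares of €122,500: Nadia and Una each take €122,500.
Romilly's share (€245,000) passes entirely to Ualani.

Ualani receives €245,000.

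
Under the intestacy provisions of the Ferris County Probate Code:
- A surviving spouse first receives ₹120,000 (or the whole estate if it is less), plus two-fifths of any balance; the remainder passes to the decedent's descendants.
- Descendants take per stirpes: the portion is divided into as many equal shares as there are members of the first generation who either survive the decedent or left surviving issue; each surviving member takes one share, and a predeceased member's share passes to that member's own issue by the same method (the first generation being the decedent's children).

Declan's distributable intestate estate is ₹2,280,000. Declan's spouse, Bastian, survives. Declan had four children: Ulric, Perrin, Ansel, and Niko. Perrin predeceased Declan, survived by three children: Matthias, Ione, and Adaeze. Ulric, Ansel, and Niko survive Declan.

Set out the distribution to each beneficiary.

Bastian first takes ₹120,000, leaving a balance of ₹2,160,000. Bastian then takes two-fifths of the balance (₹864,000), for a total of ₹984,000. The remaining ₹1,296,000 passes to the descendants.
The descendants' portion (₹1,296,000) is divided into 4 shares of ₹324,000: Ulric, Ansel, and Niko each take ₹324,000; Perrin's ₹324,000 share passes to Perrin's issue.
Perrin's share (₹324,000) is divided into 3 shares of ₹108,000: Matthias, Ione, and Adaeze each take ₹108,000.

Bastian: ₹984,000; Ulric: ₹324,000; Matthias: ₹108,000; Ione: ₹108,000; Adaeze: ₹108,000; Ansel: ₹324,000; Niko: ₹324,000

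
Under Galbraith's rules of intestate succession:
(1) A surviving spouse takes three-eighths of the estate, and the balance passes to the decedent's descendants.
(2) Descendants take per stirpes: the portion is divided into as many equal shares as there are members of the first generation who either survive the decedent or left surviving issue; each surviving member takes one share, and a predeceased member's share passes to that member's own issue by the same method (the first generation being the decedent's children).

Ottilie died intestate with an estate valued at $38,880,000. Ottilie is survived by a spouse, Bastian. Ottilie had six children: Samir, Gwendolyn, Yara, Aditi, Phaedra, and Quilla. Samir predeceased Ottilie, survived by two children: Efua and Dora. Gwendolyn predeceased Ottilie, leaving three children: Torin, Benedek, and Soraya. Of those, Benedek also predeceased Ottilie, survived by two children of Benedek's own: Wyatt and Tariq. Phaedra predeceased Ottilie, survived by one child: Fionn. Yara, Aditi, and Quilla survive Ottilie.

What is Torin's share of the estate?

Bastian takes three-eighths of $38,880,000 = $14,580,000. The remaining $24,300,000 passes to the descendants.
The descendants' portion ($24,300,000) is divided into 6 shares of $4,050,000: Yara, Aditi, and Quilla each take $4,050,000; Samir's $4,050,000 share passes to Samir's issue; Gwendolyn's $4,050,000 share passes to Gwendolyn's issue; Phaedra's $4,050,000 share passes to Phaedra's issue.
Samir's share ($4,050,000) is divided into 2 shares of $2,025,000: Efua and Dora each take $2,025,000.
Gwendolyn's share ($4,050,000) is divided into 3 shares of $1,350,000: Torin and Soraya each take $1,350,000; Benedek's $1,350,000 share passes to Benedek's issue.
Benedek's share ($1,350,000) is divided into 2 shares of $675,000: Wyatt and Tariq each take $675,000.
Phaedra's share ($4,050,000) passes entirely to Fionn.

Torin receives $1,350,000.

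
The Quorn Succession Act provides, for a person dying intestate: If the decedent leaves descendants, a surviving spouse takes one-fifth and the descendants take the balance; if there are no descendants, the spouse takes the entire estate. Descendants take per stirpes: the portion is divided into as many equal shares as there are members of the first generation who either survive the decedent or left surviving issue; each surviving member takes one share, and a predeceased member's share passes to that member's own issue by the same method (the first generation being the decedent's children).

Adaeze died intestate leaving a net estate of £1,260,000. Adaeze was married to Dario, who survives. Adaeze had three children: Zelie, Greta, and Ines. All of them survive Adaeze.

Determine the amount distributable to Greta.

Dario takes one-fifth of £1,260,000 = £252,000. The remaining £1,008,000 passes to the descendants.
The descendants' portion (£1,008,000) is divided into 3 shares of £336,000: Zelie, Greta, and Ines each take £336,000.

Greta receives £336,000.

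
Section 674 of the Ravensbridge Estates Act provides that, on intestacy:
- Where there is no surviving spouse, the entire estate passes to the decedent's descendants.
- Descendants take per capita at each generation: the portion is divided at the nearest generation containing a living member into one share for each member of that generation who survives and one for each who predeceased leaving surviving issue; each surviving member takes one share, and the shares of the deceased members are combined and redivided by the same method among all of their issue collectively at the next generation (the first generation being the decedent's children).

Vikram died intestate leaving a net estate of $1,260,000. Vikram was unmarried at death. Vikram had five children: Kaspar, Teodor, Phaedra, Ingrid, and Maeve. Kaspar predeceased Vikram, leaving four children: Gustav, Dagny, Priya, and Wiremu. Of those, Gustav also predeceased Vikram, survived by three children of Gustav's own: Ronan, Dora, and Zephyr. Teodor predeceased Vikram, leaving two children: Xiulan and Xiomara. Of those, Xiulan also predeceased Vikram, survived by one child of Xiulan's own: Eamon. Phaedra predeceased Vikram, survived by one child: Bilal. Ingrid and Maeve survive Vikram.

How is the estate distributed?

The entire $1,260,000 passes to the descendants.
That amount ($1,260,000) is divided at the children's generation into 5 shares of $252,000. Ingrid and Maeve each take $252,000. The 3 shares of the deceased (Kaspar, Teodor, and Phaedra) are combined into a pool of $756,000.
That pool ($756,000) is divided at the grandchildren's generation into 7 shares of $108,000. Dagny, Priya, Wiremu, Xiomara, and Bilal each take $108,000. The 2 shares of the deceased (Gustav and Xiulan) are combined into a pool of $216,000.
That pool ($216,000) is divided at the great-grandchildren's generation equally among Ronan, Dora, Zephyr, and Eamon: $54,000 each.

Ronan: $54,000; Dora: $54,000; Zephyr: $54,000; Dagny: $108,000; Priya: $108,000; Wiremu: $108,000; Eamon: $54,000; Xiomara: $108,000; Bilal: $108,000; Ingrid: $252,000; Maeve: $252,000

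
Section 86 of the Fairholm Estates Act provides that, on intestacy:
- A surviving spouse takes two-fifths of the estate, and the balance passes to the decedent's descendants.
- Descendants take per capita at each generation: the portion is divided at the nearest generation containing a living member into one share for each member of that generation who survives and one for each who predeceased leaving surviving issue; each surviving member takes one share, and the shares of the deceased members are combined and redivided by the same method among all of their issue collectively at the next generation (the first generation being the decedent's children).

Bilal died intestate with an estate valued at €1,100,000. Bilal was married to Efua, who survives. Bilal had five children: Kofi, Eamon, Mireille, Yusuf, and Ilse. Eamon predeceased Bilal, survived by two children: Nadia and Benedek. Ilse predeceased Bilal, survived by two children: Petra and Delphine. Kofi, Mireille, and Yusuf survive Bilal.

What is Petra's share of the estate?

Efua takes two-fifths of €1,100,000 = €440,000. The remaining €660,000 passes to the descendants.
The descendants' portion (€660,000) is divided at the children's generation into 5 shares of €132,000. Kofi, Mireille, and Yusuf each take €132,000. The 2 shares of the deceased (Eamon and Ilse) are combined into a pool of €264,000.
That pool (€264,000) is divided at the grandchildren's generation equally among Nadia, Benedek, Petra, and Delphine: €66,000 each.

Petra receives €66,000.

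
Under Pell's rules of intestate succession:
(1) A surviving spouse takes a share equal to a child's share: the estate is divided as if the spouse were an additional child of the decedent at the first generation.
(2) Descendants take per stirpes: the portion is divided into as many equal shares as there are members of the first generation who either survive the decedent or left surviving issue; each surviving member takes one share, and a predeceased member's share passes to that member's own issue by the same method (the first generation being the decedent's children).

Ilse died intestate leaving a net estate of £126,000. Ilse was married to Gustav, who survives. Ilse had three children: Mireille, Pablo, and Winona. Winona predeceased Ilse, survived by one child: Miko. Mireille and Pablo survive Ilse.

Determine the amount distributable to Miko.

Miko receives £31,500.

The spouse counts as an additional share at the children's level, so there are 4 primary shares of £31,500. Gustav takes one such share (£31,500).
The children's combined portion (£94,500) is divided into 3 shares of £31,500: Mireille and Pablo each take £31,500; Winona's £31,500 share passes to Winona's issue.
Winona's share (£31,500) passes entirely to Miko.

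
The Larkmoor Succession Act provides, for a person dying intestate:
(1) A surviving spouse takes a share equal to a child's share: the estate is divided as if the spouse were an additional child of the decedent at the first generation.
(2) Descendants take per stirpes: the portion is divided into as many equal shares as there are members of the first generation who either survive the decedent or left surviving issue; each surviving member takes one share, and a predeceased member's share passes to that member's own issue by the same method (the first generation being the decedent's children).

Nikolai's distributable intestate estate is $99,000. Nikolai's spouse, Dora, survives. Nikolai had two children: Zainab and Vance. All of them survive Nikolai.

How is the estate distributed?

Dora: $33,000; Zainab: $33,000; Vance: $33,000

The spouse counts as an additional share at the children's level, so there are 3 primary shares of $33,000. Dora takes one such share ($33,000).
The children's combined portion ($66,000) is divided into 2 shares of $33,000: Zainab and Vance each take $33,000.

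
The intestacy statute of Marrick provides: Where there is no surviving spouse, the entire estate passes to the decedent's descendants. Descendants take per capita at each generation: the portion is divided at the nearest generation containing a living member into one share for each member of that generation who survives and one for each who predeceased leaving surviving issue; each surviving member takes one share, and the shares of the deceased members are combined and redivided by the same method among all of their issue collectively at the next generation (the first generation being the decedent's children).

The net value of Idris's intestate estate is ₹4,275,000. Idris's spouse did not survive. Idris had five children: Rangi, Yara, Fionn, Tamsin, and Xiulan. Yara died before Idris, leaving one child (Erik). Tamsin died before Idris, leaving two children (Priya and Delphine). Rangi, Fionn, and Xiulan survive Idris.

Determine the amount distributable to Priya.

The entire ₹4,275,000 passes to the descendants.
That amount (₹4,275,000) is divided at the children's generation into 5 shares of ₹855,000. Rangi, Fionn, and Xiulan each take ₹855,000. The 2 shares of the deceased (Yara and Tamsin) are combined into a pool of ₹1,710,000.
That pool (₹1,710,000) is divided at the grandchildren's generation equally among Erik, Priya, and Delphine: ₹570,000 each.

Priya receives ₹570,000.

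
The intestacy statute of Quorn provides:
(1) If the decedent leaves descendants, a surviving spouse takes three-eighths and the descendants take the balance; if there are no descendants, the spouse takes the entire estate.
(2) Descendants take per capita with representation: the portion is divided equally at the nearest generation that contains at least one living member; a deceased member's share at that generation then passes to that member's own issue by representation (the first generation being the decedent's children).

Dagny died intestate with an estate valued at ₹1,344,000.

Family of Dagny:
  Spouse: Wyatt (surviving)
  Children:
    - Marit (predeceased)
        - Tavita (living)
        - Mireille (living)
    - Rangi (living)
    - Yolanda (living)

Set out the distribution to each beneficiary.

Wyatt takes three-eighths of ₹1,344,000 = ₹504,000. The remaining ₹840,000 passes to the descendants.
The descendants' portion (₹840,000) is divided into 3 shares of ₹280,000: Rangi and Yolanda each take ₹280,000; Marit's ₹280,000 share passes to Marit's issue.
Marit's share (₹280,000) is divided into 2 shares of ₹140,000: Tavita and Mireille each take ₹140,000.

Wyatt: ₹504,000; Tavita: ₹140,000; Mireille: ₹140,000; Rangi: ₹280,000; Yolanda: ₹280,000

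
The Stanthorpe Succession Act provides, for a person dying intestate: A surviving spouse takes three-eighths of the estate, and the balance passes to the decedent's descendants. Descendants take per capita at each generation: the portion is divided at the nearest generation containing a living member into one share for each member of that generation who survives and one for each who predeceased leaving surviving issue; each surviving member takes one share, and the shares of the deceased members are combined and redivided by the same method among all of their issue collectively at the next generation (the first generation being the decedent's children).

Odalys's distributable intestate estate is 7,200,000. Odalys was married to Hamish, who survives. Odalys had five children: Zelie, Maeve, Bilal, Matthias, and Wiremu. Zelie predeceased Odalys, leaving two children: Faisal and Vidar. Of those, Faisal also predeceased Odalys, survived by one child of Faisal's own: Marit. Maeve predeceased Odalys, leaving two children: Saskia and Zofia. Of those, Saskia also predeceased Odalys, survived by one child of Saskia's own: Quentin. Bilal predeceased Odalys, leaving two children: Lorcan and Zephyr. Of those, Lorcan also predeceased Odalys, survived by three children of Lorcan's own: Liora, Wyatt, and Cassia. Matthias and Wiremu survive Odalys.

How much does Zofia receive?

Zofia receives 450,000.

Hamish takes three-eighths of 7,200,000 = 2,700,000. The remaining 4,500,000 passes to the descendants.
The descendants' portion (4,500,000) is divided at the children's generation into 5 shares of 900,000. Matthias and Wiremu each take 900,000. The 3 shares of the deceased (Zelie, Maeve, and Bilal) are combined into a pool of 2,700,000.
That pool (2,700,000) is divided at the grandchildren's generation into 6 shares of 450,000. Vidar, Zofia, and Zephyr each take 450,000. The 3 shares of the deceased (Faisal, Saskia, and Lorcan) are combined into a pool of 1,350,000.
That pool (1,350,000) is divided at the great-grandchildren's generation equally among Marit, Quentin, Liora, Wyatt, and Cassia: 270,000 each.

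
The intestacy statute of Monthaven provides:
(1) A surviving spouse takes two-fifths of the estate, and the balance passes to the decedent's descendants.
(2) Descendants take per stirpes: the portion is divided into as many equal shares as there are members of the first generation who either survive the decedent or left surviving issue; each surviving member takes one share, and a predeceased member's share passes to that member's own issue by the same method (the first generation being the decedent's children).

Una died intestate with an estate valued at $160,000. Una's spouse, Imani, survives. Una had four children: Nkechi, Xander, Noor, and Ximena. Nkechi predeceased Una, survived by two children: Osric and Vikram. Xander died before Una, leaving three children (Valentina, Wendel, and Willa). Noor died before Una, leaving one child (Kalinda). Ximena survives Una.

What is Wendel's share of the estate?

Imani takes two-fifths of $160,000 = $64,000. The remaining $96,000 passes to the descendants.
The descendants' portion ($96,000) is divided into 4 shares of $24,000: Ximena takes $24,000; Nkechi's $24,000 share passes to Nkechi's issue; Xander's $24,000 share passes to Xander's issue; Noor's $24,000 share passes to Noor's issue.
Nkechi's share ($24,000) is divided into 2 shares of $12,000: Osric and Vikram each take $12,000.
Xander's share ($24,000) is divided into 3 shares of $8,000: Valentina, Wendel, and Willa each take $8,000.
Noor's share ($24,000) passes entirely to Kalinda.

Wendel receives $8,000.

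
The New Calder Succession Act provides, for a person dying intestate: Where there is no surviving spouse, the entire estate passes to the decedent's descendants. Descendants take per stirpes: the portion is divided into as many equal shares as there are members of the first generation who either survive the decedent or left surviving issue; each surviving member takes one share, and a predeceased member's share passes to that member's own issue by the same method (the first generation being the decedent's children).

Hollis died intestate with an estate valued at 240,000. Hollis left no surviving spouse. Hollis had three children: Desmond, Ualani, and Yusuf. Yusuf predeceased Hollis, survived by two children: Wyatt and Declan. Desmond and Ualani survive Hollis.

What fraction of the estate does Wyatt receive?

Wyatt receives 1/6 of the estate.

The entire 240,000 passes to the descendants.
That amount (240,000) is divided into 3 shares of 80,000: Desmond and Ualani each take 80,000; Yusuf's 80,000 share passes to Yusuf's issue.
Yusuf's share (80,000) is divided into 2 shares of 40,000: Wyatt and Declan each take 40,000.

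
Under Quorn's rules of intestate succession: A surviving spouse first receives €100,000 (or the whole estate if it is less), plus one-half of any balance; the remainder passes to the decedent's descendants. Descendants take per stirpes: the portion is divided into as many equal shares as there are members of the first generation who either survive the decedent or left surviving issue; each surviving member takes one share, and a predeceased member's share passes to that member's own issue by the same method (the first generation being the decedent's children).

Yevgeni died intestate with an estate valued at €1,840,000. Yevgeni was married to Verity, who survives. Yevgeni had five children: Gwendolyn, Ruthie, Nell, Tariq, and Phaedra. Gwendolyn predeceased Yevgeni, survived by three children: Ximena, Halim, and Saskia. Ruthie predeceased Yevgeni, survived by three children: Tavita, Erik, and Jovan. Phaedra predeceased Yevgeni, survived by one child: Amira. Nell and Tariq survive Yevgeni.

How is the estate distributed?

Verity: €970,000; Ximena: €58,000; Halim: €58,000; Saskia: €58,000; Tavita: €58,000; Erik: €58,000; Jovan: €58,000; Nell: €174,000; Tariq: €174,000; Amira: €174,000

Verity first takes €100,000, leaving a balance of €1,740,000. Verity then takes one-half of the balance (€870,000), for a total of €970,000. The remaining €870,000 passes to the descendants.
The descendants' portion (€870,000) is divided into 5 shares of €174,000: Nell and Tariq each take €174,000; Gwendolyn's €174,000 share passes to Gwendolyn's issue; Ruthie's €174,000 share passes to Ruthie's issue; Phaedra's €174,000 share passes to Phaedra's issue.
Gwendolyn's share (€174,000) is divided into 3 shares of €58,000: Ximena, Halim, and Saskia each take €58,000.
Ruthie's share (€174,000) is divided into 3 shares of €58,000: Tavita, Erik, and Jovan each take €58,000.
Phaedra's share (€174,000) passes entirely to Amira.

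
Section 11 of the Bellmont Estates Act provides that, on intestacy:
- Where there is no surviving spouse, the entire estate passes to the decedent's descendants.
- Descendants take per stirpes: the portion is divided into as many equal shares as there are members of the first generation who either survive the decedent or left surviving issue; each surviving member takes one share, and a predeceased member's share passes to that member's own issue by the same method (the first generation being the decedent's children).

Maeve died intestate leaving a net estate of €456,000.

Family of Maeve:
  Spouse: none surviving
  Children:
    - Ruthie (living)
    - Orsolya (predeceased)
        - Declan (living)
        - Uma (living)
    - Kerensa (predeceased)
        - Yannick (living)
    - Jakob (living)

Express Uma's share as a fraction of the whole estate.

Uma receives 1/8 of the estate.

The entire €456,000 passes to the descendants.
That amount (€456,000) is divided into 4 shares of €114,000: Ruthie and Jakob each take €114,000; Orsolya's €114,000 share passes to Orsolya's issue; Kerensa's €114,000 share passes to Kerensa's issue.
Orsolya's share (€114,000) is divided into 2 shares of €57,000: Declan and Uma each take €57,000.
Kerensa's share (€114,000) passes entirely to Yannick.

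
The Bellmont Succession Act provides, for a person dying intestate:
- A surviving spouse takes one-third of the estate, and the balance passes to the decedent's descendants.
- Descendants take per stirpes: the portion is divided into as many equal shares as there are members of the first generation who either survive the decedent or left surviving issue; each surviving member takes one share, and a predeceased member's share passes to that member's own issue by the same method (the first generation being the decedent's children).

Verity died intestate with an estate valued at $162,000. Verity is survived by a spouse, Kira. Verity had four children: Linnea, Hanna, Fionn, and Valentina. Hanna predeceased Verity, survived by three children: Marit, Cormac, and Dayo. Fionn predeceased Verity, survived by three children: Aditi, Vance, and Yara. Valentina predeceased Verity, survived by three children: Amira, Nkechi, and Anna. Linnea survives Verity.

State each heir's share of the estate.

Kira: $54,000; Linnea: $27,000; Marit: $9,000; Cormac: $9,000; Dayo: $9,000; Aditi: $9,000; Vance: $9,000; Yara: $9,000; Amira: $9,000; Nkechi: $9,000; Anna: $9,000

Kira takes one-third of $162,000 = $54,000. The remaining $108,000 passes to the descendants.
The descendants' portion ($108,000) is divided into 4 shares of $27,000: Linnea takes $27,000; Hanna's $27,000 share passes to Hanna's issue; Fionn's $27,000 share passes to Fionn's issue; Valentina's $27,000 share passes to Valentina's issue.
Hanna's share ($27,000) is divided into 3 shares of $9,000: Marit, Cormac, and Dayo each take $9,000.
Fionn's share ($27,000) is divided into 3 shares of $9,000: Aditi, Vance, and Yara each take $9,000.
Valentina's share ($27,000) is divided into 3 shares of $9,000: Amira, Nkechi, and Anna each take $9,000.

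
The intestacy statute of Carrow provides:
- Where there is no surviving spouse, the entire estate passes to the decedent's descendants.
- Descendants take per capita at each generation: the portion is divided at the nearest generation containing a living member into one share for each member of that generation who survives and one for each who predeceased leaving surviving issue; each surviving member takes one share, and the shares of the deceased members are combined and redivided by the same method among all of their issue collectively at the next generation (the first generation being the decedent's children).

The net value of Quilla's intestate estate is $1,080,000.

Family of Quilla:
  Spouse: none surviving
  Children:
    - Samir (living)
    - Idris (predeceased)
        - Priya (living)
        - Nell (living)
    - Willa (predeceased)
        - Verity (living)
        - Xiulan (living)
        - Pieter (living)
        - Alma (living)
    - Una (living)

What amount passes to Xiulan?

Xiulan receives $90,000.

The entire $1,080,000 passes to the descendants.
That amount ($1,080,000) is divided at the children's generation into 4 shares of $270,000. Samir and Una each take $270,000. The 2 shares of the deceased (Idris and Willa) are combined into a pool of $540,000.
That pool ($540,000) is divided at the grandchildren's generation equally among Priya, Nell, Verity, Xiulan, Pieter, and Alma: $90,000 each.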